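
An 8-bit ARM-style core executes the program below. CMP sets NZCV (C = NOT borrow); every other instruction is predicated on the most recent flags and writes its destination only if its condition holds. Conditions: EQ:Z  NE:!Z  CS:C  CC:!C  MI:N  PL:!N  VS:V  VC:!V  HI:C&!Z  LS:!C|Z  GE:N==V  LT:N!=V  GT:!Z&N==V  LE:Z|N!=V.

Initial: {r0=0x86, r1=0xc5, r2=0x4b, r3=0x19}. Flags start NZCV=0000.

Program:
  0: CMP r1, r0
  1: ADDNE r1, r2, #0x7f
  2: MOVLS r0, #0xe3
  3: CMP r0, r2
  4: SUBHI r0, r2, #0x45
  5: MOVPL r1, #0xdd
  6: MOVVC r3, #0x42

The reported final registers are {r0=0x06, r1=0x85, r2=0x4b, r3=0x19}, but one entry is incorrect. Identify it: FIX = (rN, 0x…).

FIX = (r1, 0xdd)

0: ✓ CMP  NZCV=0010
1: ✓ ADDNE  r1←0xca
2: · MOVLS
3: ✓ CMP  NZCV=0011
4: ✓ SUBHI  r0←0x06
5: ✓ MOVPL  r1←0xdd
6: · MOVVC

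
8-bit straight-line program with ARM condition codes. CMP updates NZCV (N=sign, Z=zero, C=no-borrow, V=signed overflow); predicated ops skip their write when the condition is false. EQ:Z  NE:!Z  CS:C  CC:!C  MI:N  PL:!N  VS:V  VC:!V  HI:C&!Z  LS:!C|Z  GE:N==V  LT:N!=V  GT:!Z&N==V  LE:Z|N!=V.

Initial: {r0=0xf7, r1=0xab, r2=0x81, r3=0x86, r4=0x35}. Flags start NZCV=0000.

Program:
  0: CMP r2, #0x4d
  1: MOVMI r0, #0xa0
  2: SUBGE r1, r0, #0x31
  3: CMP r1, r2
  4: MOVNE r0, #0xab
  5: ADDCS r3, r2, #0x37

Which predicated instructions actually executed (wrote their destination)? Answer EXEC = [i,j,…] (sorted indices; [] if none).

EXEC = [4,5]

[0] flags=0011 → (cmp)
[1] flags=0011 MI?F → skip
[2] flags=0011 GE?F → skip
[3] flags=0010 → (cmp)
[4] flags=0010 NE?T → r0=0xab
[5] flags=0010 CS?T → r3=0xb8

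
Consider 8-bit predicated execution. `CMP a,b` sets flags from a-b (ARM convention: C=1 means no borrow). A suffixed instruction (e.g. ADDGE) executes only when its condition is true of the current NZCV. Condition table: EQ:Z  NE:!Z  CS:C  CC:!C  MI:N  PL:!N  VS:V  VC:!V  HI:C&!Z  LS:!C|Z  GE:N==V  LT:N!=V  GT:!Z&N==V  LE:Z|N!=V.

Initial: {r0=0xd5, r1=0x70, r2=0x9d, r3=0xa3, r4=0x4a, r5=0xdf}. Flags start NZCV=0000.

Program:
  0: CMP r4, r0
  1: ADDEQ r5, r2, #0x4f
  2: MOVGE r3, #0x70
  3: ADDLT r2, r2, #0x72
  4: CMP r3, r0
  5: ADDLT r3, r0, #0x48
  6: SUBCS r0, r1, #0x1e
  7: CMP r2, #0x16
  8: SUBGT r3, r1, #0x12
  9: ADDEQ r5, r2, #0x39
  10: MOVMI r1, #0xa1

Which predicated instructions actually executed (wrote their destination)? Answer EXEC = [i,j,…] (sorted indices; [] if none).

EXEC = [2,10]

0: ✓ CMP  NZCV=0000
1: · ADDEQ
2: ✓ MOVGE  r3←0x70
3: · ADDLT
4: ✓ CMP  NZCV=1001
5: · ADDLT
6: · SUBCS
7: ✓ CMP  NZCV=1010
8: · SUBGT
9: · ADDEQ
10: ✓ MOVMI  r1←0xa1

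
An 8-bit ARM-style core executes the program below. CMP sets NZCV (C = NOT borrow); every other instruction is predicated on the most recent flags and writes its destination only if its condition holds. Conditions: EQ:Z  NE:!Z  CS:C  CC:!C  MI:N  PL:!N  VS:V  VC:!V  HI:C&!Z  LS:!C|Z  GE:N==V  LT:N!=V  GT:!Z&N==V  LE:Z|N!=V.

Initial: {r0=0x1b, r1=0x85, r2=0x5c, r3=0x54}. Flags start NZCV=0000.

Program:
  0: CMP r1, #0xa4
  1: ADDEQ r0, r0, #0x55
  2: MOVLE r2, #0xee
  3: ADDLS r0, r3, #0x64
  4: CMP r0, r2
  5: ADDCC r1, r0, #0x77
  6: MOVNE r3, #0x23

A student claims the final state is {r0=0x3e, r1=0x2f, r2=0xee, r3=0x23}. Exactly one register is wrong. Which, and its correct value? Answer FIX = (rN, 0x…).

FIX = (r0, 0xb8)

[0] flags=1000 → (cmp)
[1] flags=1000 EQ?F → skip
[2] flags=1000 LE?T → r2=0xee
[3] flags=1000 LS?T → r0=0xb8
[4] flags=1000 → (cmp)
[5] flags=1000 CC?T → r1=0x2f
[6] flags=1000 NE?T → r3=0x23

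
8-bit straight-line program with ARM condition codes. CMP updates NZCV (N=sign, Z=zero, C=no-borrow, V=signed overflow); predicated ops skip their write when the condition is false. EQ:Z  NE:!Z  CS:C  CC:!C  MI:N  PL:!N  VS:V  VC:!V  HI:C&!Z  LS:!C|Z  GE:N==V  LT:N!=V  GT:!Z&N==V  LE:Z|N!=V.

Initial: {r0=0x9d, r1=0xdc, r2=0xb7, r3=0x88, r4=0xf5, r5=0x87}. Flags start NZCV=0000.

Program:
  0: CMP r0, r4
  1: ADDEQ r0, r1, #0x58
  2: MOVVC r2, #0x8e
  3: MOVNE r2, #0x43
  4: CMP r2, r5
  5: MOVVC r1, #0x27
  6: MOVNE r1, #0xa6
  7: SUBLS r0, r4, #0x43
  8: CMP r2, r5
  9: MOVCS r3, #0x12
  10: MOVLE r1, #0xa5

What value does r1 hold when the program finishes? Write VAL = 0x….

[0] flags=1000 → (cmp)
[1] flags=1000 EQ?F → skip
[2] flags=1000 VC?T → r2=0x8e
[3] flags=1000 NE?T → r2=0x43
[4] flags=1001 → (cmp)
[5] flags=1001 VC?F → skip
[6] flags=1001 NE?T → r1=0xa6
[7] flags=1001 LS?T → r0=0xb2
[8] flags=1001 → (cmp)
[9] flags=1001 CS?F → skip
[10] flags=1001 LE?F → skip

VAL = 0xa6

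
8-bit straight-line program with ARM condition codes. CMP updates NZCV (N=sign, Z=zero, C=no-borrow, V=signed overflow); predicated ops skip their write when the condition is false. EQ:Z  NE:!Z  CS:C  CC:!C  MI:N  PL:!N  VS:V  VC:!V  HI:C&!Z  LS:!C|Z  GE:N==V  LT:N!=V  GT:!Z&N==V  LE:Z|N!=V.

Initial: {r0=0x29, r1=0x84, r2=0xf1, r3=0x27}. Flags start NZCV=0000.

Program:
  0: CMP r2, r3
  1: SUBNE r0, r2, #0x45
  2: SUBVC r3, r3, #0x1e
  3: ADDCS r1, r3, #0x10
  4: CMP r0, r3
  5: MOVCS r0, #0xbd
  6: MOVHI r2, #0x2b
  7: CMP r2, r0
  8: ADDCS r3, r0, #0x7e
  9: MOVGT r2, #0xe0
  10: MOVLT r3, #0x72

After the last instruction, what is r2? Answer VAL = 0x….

0: ✓ CMP  NZCV=1010
1: ✓ SUBNE  r0←0xac
2: ✓ SUBVC  r3←0x09
3: ✓ ADDCS  r1←0x19
4: ✓ CMP  NZCV=1010
5: ✓ MOVCS  r0←0xbd
6: ✓ MOVHI  r2←0x2b
7: ✓ CMP  NZCV=0000
8: · ADDCS
9: ✓ MOVGT  r2←0xe0
10: · MOVLT

VAL = 0xe0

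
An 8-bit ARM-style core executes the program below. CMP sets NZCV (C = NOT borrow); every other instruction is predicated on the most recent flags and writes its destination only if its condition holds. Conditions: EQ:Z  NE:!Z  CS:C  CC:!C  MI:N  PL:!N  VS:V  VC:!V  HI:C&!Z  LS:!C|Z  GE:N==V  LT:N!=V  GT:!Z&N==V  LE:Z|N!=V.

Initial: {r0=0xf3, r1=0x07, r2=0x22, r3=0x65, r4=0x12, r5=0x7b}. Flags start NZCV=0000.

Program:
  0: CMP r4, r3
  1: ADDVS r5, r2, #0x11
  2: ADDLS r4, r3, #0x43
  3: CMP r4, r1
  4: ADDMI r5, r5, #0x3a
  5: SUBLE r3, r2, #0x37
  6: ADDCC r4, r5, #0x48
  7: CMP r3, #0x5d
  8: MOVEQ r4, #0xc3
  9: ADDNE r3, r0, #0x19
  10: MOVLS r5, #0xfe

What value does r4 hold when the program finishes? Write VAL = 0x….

VAL = 0xa8

[0] flags=1000 → (cmp)
[1] flags=1000 VS?F → skip
[2] flags=1000 LS?T → r4=0xa8
[3] flags=1010 → (cmp)
[4] flags=1010 MI?T → r5=0xb5
[5] flags=1010 LE?T → r3=0xeb
[6] flags=1010 CC?F → skip
[7] flags=1010 → (cmp)
[8] flags=1010 EQ?F → skip
[9] flags=1010 NE?T → r3=0x0c
[10] flags=1010 LS?F → skip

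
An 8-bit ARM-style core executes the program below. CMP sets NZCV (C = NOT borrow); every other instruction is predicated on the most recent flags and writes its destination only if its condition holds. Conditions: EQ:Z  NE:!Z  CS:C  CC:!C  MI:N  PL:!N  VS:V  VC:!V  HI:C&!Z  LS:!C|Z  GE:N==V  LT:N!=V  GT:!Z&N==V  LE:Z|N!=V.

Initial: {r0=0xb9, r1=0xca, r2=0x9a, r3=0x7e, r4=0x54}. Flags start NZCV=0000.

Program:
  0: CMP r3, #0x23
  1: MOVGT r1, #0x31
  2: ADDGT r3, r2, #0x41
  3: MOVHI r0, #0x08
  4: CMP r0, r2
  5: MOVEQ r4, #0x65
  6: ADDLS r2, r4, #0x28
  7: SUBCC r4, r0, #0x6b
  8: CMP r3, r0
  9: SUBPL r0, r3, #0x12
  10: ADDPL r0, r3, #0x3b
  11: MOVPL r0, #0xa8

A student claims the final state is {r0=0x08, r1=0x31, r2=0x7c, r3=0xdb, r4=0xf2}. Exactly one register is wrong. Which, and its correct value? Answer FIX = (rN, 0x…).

[0] flags=0010 → (cmp)
[1] flags=0010 GT?T → r1=0x31
[2] flags=0010 GT?T → r3=0xdb
[3] flags=0010 HI?T → r0=0x08
[4] flags=0000 → (cmp)
[5] flags=0000 EQ?F → skip
[6] flags=0000 LS?T → r2=0x7c
[7] flags=0000 CC?T → r4=0x9d
[8] flags=1010 → (cmp)
[9] flags=1010 PL?F → skip
[10] flags=1010 PL?F → skip
[11] flags=1010 PL?F → skip

FIX = (r4, 0x9d)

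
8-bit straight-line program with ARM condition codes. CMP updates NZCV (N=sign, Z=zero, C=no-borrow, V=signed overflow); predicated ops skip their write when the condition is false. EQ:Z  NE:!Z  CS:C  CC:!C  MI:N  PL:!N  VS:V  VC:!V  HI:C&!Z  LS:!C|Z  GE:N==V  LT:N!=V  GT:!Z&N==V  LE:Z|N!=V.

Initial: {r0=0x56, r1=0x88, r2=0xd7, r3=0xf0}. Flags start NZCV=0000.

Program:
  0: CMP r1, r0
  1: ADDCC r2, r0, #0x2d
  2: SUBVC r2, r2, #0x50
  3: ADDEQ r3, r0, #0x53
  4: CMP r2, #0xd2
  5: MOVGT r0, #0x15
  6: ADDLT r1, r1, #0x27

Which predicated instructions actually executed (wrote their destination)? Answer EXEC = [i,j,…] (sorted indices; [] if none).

EXEC = [5]

0: ✓ CMP  NZCV=0011
1: · ADDCC
2: · SUBVC
3: · ADDEQ
4: ✓ CMP  NZCV=0010
5: ✓ MOVGT  r0←0x15
6: · ADDLT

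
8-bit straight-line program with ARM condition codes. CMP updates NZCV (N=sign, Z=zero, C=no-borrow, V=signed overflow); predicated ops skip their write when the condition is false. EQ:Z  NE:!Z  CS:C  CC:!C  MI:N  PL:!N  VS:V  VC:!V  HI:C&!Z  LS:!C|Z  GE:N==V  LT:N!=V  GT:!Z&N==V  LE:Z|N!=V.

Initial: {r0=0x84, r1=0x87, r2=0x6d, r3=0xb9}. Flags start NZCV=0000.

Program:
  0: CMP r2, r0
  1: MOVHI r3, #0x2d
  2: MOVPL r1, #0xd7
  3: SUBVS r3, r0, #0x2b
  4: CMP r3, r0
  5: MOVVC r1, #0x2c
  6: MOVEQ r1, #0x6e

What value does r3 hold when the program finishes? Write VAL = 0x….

VAL = 0x59

0: ✓ CMP  NZCV=1001
1: · MOVHI
2: · MOVPL
3: ✓ SUBVS  r3←0x59
4: ✓ CMP  NZCV=1001
5: · MOVVC
6: · MOVEQ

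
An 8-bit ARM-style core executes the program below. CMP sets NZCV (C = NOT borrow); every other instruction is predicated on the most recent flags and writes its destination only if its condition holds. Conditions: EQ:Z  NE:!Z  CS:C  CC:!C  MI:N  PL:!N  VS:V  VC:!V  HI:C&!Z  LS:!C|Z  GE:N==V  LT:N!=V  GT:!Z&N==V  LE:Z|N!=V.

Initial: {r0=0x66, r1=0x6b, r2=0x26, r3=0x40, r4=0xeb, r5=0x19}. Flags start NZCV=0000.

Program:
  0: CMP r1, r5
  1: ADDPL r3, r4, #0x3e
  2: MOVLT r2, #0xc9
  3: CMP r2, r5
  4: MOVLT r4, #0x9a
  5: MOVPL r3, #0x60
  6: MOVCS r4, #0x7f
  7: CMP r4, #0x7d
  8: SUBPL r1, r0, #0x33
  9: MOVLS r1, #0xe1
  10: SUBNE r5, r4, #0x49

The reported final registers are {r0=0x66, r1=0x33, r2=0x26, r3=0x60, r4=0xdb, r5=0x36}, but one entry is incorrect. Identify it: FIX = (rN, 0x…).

FIX = (r4, 0x7f)

[0] flags=0010 → (cmp)
[1] flags=0010 PL?T → r3=0x29
[2] flags=0010 LT?F → skip
[3] flags=0010 → (cmp)
[4] flags=0010 LT?F → skip
[5] flags=0010 PL?T → r3=0x60
[6] flags=0010 CS?T → r4=0x7f
[7] flags=0010 → (cmp)
[8] flags=0010 PL?T → r1=0x33
[9] flags=0010 LS?F → skip
[10] flags=0010 NE?T → r5=0x36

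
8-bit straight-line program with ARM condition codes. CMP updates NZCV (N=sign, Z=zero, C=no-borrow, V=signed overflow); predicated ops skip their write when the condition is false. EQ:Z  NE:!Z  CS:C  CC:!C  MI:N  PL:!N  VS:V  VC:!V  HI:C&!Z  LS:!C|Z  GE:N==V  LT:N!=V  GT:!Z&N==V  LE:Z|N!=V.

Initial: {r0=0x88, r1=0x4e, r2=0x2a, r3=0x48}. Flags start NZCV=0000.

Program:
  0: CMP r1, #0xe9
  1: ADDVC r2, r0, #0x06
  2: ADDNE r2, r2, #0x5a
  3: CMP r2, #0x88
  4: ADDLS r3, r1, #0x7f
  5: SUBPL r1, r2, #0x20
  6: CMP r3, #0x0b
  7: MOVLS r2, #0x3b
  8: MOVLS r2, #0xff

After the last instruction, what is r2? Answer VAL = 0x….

[0] flags=0000 → (cmp)
[1] flags=0000 VC?T → r2=0x8e
[2] flags=0000 NE?T → r2=0xe8
[3] flags=0010 → (cmp)
[4] flags=0010 LS?F → skip
[5] flags=0010 PL?T → r1=0xc8
[6] flags=0010 → (cmp)
[7] flags=0010 LS?F → skip
[8] flags=0010 LS?F → skip

VAL = 0xe8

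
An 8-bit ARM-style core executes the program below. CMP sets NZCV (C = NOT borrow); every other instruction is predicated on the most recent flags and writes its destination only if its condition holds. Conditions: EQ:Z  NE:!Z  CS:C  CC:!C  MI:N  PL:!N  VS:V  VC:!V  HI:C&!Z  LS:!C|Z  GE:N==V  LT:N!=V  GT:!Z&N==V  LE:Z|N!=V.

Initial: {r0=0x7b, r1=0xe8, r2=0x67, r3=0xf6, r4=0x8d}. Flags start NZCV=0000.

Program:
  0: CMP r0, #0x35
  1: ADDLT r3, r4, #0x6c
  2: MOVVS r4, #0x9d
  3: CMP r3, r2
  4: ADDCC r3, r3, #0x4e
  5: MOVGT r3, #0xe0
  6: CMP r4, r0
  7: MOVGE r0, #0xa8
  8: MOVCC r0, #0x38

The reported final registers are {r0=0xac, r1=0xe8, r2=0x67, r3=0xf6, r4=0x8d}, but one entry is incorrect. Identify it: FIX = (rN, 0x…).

[0] flags=0010 → (cmp)
[1] flags=0010 LT?F → skip
[2] flags=0010 VS?F → skip
[3] flags=1010 → (cmp)
[4] flags=1010 CC?F → skip
[5] flags=1010 GT?F → skip
[6] flags=0011 → (cmp)
[7] flags=0011 GE?F → skip
[8] flags=0011 CC?F → skip

FIX = (r0, 0x7b)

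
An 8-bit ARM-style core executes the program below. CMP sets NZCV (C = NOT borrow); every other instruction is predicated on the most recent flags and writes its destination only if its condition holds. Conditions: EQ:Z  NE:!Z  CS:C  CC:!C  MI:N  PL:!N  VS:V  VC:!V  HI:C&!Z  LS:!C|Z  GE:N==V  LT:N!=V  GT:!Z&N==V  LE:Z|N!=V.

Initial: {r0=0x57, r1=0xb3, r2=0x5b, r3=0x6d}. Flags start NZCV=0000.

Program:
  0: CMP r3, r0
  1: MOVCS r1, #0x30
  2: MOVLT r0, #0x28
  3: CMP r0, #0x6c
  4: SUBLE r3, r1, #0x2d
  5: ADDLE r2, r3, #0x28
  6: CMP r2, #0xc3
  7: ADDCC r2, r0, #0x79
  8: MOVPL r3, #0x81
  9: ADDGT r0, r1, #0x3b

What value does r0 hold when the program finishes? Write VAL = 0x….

0: ✓ CMP  NZCV=0010
1: ✓ MOVCS  r1←0x30
2: · MOVLT
3: ✓ CMP  NZCV=1000
4: ✓ SUBLE  r3←0x03
5: ✓ ADDLE  r2←0x2b
6: ✓ CMP  NZCV=0000
7: ✓ ADDCC  r2←0xd0
8: ✓ MOVPL  r3←0x81
9: ✓ ADDGT  r0←0x6b

VAL = 0x6b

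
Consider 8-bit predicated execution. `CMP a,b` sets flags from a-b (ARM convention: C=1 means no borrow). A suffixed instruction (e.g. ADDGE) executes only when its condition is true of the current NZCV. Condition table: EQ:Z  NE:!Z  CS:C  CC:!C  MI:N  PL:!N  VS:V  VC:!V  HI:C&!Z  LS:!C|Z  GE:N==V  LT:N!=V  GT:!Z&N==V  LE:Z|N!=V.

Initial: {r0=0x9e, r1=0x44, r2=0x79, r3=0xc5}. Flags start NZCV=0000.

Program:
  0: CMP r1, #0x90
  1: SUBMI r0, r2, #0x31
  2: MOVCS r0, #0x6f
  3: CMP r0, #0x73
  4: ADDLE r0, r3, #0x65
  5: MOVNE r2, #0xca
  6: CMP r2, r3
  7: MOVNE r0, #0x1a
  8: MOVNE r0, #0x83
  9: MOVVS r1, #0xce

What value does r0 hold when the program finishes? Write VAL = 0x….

VAL = 0x83

[0] flags=1001 → (cmp)
[1] flags=1001 MI?T → r0=0x48
[2] flags=1001 CS?F → skip
[3] flags=1000 → (cmp)
[4] flags=1000 LE?T → r0=0x2a
[5] flags=1000 NE?T → r2=0xca
[6] flags=0010 → (cmp)
[7] flags=0010 NE?T → r0=0x1a
[8] flags=0010 NE?T → r0=0x83
[9] flags=0010 VS?F → skip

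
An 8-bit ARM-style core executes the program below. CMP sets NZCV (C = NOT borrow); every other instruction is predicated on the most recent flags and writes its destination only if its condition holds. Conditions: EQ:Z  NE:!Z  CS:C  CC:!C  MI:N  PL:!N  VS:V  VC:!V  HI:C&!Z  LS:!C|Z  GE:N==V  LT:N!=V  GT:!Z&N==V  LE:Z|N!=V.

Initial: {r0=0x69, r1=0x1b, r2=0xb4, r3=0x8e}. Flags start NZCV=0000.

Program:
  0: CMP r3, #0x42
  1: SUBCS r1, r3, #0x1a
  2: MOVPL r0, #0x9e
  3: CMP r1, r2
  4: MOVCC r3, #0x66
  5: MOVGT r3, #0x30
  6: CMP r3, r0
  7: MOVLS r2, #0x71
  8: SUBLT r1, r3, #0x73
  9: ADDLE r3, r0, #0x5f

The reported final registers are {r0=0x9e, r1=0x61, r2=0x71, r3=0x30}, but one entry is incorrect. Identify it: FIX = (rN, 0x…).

0: ✓ CMP  NZCV=0011
1: ✓ SUBCS  r1←0x74
2: ✓ MOVPL  r0←0x9e
3: ✓ CMP  NZCV=1001
4: ✓ MOVCC  r3←0x66
5: ✓ MOVGT  r3←0x30
6: ✓ CMP  NZCV=1001
7: ✓ MOVLS  r2←0x71
8: · SUBLT
9: · ADDLE

FIX = (r1, 0x74)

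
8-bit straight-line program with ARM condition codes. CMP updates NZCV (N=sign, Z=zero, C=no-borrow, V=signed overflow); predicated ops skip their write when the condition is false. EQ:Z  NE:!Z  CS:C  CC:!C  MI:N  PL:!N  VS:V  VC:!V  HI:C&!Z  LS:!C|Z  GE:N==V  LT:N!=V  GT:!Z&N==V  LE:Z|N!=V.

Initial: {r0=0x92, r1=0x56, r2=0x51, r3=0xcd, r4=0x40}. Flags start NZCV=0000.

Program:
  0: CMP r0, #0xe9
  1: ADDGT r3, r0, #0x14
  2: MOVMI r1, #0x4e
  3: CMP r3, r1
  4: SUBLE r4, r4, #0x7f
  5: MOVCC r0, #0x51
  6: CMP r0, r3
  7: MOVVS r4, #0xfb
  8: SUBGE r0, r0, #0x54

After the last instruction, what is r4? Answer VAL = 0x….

[0] flags=1000 → (cmp)
[1] flags=1000 GT?F → skip
[2] flags=1000 MI?T → r1=0x4e
[3] flags=0011 → (cmp)
[4] flags=0011 LE?T → r4=0xc1
[5] flags=0011 CC?F → skip
[6] flags=1000 → (cmp)
[7] flags=1000 VS?F → skip
[8] flags=1000 GE?F → skip

VAL = 0xc1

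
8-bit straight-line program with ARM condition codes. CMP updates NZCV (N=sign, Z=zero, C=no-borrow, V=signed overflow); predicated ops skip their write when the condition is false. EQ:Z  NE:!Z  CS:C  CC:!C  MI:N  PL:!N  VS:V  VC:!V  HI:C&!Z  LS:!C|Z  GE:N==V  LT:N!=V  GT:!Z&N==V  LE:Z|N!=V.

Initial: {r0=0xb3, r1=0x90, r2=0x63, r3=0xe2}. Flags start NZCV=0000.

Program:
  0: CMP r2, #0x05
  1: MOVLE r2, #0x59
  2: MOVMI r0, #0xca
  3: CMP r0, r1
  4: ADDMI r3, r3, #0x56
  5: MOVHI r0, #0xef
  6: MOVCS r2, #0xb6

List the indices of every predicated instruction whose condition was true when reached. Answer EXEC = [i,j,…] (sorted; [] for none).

[0] flags=0010 → (cmp)
[1] flags=0010 LE?F → skip
[2] flags=0010 MI?F → skip
[3] flags=0010 → (cmp)
[4] flags=0010 MI?F → skip
[5] flags=0010 HI?T → r0=0xef
[6] flags=0010 CS?T → r2=0xb6

EXEC = [5,6]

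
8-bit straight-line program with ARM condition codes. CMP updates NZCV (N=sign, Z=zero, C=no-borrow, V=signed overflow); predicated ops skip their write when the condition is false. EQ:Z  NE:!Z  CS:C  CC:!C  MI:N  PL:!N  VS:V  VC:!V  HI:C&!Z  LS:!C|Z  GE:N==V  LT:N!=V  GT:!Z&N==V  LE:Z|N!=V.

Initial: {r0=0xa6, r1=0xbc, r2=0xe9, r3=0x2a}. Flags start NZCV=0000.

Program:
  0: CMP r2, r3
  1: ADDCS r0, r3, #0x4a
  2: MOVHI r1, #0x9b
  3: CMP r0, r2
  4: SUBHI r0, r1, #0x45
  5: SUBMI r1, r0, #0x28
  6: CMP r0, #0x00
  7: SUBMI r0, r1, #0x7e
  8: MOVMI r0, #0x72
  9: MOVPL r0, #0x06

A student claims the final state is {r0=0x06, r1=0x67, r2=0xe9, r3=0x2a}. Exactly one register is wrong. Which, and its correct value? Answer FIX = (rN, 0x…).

FIX = (r1, 0x4c)

0: ✓ CMP  NZCV=1010
1: ✓ ADDCS  r0←0x74
2: ✓ MOVHI  r1←0x9b
3: ✓ CMP  NZCV=1001
4: · SUBHI
5: ✓ SUBMI  r1←0x4c
6: ✓ CMP  NZCV=0010
7: · SUBMI
8: · MOVMI
9: ✓ MOVPL  r0←0x06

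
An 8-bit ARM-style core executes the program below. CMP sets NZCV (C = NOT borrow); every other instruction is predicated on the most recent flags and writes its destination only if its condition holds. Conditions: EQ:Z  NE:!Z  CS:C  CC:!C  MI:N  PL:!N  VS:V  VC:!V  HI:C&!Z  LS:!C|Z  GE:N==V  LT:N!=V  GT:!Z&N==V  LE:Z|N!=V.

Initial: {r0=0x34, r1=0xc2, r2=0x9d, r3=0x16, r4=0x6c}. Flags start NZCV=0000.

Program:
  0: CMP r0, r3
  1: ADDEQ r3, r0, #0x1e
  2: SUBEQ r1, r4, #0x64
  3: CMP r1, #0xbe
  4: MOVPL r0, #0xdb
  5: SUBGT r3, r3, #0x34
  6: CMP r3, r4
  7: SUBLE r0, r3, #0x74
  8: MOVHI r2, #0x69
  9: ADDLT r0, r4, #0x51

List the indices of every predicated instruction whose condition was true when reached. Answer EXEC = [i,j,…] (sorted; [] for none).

0: ✓ CMP  NZCV=0010
1: · ADDEQ
2: · SUBEQ
3: ✓ CMP  NZCV=0010
4: ✓ MOVPL  r0←0xdb
5: ✓ SUBGT  r3←0xe2
6: ✓ CMP  NZCV=0011
7: ✓ SUBLE  r0←0x6e
8: ✓ MOVHI  r2←0x69
9: ✓ ADDLT  r0←0xbd

EXEC = [4,5,7,8,9]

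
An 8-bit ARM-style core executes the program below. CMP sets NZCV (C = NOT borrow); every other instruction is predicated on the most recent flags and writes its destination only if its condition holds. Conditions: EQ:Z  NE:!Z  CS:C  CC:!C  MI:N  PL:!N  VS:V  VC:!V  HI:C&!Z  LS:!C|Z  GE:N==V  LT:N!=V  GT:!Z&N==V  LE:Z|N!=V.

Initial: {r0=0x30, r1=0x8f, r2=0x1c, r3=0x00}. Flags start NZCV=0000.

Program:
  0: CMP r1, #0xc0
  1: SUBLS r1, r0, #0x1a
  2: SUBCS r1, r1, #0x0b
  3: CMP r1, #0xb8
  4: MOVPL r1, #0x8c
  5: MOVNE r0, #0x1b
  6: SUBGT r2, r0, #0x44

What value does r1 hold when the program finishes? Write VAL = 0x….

0: ✓ CMP  NZCV=1000
1: ✓ SUBLS  r1←0x16
2: · SUBCS
3: ✓ CMP  NZCV=0000
4: ✓ MOVPL  r1←0x8c
5: ✓ MOVNE  r0←0x1b
6: ✓ SUBGT  r2←0xd7

VAL = 0x8c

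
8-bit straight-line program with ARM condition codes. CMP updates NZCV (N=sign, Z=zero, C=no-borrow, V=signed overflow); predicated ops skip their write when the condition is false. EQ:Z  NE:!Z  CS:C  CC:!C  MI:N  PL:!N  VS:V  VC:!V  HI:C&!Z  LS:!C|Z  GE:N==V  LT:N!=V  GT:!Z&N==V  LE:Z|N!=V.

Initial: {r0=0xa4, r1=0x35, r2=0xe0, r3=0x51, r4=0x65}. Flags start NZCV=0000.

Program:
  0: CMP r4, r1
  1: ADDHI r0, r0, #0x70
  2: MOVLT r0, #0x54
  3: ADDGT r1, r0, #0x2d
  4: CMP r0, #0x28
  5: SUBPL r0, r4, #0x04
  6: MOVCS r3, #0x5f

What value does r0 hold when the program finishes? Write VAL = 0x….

[0] flags=0010 → (cmp)
[1] flags=0010 HI?T → r0=0x14
[2] flags=0010 LT?F → skip
[3] flags=0010 GT?T → r1=0x41
[4] flags=1000 → (cmp)
[5] flags=1000 PL?F → skip
[6] flags=1000 CS?F → skip

VAL = 0x14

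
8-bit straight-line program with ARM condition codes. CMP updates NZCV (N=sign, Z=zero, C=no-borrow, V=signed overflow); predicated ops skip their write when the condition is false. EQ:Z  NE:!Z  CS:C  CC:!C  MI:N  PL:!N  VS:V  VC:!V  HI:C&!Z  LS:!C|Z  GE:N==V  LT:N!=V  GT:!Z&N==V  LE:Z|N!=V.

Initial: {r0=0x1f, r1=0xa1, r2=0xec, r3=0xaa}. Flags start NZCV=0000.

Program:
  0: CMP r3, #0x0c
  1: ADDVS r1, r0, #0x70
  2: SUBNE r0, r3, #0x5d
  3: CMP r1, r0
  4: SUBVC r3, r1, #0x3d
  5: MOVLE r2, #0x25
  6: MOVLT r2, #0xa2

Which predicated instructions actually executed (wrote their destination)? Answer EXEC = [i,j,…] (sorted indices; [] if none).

EXEC = [2,5,6]

[0] flags=1010 → (cmp)
[1] flags=1010 VS?F → skip
[2] flags=1010 NE?T → r0=0x4d
[3] flags=0011 → (cmp)
[4] flags=0011 VC?F → skip
[5] flags=0011 LE?T → r2=0x25
[6] flags=0011 LT?T → r2=0xa2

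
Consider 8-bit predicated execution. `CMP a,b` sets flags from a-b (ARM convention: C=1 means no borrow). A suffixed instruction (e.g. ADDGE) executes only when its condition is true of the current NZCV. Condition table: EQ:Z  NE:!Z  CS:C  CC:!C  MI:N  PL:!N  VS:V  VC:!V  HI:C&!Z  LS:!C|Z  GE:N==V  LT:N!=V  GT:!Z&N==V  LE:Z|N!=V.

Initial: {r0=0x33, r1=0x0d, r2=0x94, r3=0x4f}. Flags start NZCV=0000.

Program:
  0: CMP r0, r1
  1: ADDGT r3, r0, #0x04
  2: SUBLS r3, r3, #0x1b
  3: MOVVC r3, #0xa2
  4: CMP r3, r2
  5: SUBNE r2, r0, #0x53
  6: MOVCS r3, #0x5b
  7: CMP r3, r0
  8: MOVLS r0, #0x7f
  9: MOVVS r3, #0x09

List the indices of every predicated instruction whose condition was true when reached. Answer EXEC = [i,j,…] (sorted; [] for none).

EXEC = [1,3,5,6]

[0] flags=0010 → (cmp)
[1] flags=0010 GT?T → r3=0x37
[2] flags=0010 LS?F → skip
[3] flags=0010 VC?T → r3=0xa2
[4] flags=0010 → (cmp)
[5] flags=0010 NE?T → r2=0xe0
[6] flags=0010 CS?T → r3=0x5b
[7] flags=0010 → (cmp)
[8] flags=0010 LS?F → skip
[9] flags=0010 VS?F → skip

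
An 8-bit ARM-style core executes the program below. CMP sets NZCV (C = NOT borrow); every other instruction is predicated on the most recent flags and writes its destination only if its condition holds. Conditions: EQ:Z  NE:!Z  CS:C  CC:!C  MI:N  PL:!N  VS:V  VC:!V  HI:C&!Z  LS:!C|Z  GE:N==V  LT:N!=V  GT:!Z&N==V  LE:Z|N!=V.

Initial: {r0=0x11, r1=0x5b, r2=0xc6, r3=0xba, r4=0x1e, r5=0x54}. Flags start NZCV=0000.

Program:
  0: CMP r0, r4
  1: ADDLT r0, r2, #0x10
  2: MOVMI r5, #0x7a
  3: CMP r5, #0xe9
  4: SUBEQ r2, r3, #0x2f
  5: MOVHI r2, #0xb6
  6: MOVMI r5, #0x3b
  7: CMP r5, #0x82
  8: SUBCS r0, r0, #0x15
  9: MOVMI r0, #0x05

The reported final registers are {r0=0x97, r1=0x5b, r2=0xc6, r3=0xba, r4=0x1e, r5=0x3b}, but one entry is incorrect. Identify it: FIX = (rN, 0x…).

FIX = (r0, 0x05)

0: ✓ CMP  NZCV=1000
1: ✓ ADDLT  r0←0xd6
2: ✓ MOVMI  r5←0x7a
3: ✓ CMP  NZCV=1001
4: · SUBEQ
5: · MOVHI
6: ✓ MOVMI  r5←0x3b
7: ✓ CMP  NZCV=1001
8: · SUBCS
9: ✓ MOVMI  r0←0x05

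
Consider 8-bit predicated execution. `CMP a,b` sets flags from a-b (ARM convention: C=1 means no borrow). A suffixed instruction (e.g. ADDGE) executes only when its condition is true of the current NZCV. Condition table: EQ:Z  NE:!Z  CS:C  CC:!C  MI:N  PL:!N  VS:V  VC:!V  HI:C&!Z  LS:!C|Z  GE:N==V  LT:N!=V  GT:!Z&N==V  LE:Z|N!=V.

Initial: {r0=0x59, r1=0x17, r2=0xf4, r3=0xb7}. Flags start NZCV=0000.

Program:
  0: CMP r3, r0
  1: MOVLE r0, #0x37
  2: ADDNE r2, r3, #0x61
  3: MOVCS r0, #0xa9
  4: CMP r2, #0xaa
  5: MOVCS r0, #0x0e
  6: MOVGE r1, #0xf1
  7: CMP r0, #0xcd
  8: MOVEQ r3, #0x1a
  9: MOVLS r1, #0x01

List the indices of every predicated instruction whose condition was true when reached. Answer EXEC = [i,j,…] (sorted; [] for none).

EXEC = [1,2,3,6,9]

[0] flags=0011 → (cmp)
[1] flags=0011 LE?T → r0=0x37
[2] flags=0011 NE?T → r2=0x18
[3] flags=0011 CS?T → r0=0xa9
[4] flags=0000 → (cmp)
[5] flags=0000 CS?F → skip
[6] flags=0000 GE?T → r1=0xf1
[7] flags=1000 → (cmp)
[8] flags=1000 EQ?F → skip
[9] flags=1000 LS?T → r1=0x01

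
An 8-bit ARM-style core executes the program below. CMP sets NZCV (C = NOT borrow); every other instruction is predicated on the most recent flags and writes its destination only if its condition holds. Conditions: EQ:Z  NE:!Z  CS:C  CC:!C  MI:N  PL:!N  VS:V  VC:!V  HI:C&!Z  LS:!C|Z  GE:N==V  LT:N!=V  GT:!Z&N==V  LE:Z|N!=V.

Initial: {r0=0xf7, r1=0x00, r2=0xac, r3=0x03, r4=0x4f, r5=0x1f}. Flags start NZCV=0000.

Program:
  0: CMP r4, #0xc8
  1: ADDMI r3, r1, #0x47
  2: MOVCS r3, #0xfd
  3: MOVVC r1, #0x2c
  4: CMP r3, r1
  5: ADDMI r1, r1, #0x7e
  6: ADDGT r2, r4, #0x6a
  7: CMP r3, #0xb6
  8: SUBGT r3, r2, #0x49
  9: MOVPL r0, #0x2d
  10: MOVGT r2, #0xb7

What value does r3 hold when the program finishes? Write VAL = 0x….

VAL = 0x70

0: ✓ CMP  NZCV=1001
1: ✓ ADDMI  r3←0x47
2: · MOVCS
3: · MOVVC
4: ✓ CMP  NZCV=0010
5: · ADDMI
6: ✓ ADDGT  r2←0xb9
7: ✓ CMP  NZCV=1001
8: ✓ SUBGT  r3←0x70
9: · MOVPL
10: ✓ MOVGT  r2←0xb7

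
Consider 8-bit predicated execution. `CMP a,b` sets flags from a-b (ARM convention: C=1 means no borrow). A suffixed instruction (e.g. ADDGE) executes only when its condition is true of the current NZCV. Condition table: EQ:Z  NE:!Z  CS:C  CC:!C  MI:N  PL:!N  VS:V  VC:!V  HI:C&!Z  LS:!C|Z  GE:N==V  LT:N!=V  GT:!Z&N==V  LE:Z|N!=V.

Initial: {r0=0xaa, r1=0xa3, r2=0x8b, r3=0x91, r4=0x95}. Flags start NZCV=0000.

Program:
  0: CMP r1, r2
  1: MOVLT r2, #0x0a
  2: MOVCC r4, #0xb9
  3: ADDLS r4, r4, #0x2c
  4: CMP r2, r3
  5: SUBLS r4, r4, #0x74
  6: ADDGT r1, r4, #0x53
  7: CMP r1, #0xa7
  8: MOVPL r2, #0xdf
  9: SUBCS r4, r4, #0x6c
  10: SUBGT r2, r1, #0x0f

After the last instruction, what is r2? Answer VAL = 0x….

VAL = 0x8b

0: ✓ CMP  NZCV=0010
1: · MOVLT
2: · MOVCC
3: · ADDLS
4: ✓ CMP  NZCV=1000
5: ✓ SUBLS  r4←0x21
6: · ADDGT
7: ✓ CMP  NZCV=1000
8: · MOVPL
9: · SUBCS
10: · SUBGT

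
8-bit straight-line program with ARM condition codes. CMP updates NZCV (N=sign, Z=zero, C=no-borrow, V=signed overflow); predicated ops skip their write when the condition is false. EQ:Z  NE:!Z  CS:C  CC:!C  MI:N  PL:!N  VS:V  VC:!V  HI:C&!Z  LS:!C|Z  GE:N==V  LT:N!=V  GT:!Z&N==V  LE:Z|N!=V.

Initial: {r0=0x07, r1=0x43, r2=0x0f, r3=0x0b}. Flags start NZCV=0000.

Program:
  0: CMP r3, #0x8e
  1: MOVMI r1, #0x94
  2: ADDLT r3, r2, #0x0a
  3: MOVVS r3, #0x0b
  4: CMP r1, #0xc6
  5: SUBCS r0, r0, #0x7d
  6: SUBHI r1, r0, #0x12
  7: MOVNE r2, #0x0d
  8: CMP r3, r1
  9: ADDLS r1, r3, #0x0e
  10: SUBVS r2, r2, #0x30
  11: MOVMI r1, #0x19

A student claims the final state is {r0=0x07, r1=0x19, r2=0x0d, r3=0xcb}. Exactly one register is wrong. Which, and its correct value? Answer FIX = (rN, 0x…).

FIX = (r3, 0x0b)

[0] flags=0000 → (cmp)
[1] flags=0000 MI?F → skip
[2] flags=0000 LT?F → skip
[3] flags=0000 VS?F → skip
[4] flags=0000 → (cmp)
[5] flags=0000 CS?F → skip
[6] flags=0000 HI?F → skip
[7] flags=0000 NE?T → r2=0x0d
[8] flags=1000 → (cmp)
[9] flags=1000 LS?T → r1=0x19
[10] flags=1000 VS?F → skip
[11] flags=1000 MI?T → r1=0x19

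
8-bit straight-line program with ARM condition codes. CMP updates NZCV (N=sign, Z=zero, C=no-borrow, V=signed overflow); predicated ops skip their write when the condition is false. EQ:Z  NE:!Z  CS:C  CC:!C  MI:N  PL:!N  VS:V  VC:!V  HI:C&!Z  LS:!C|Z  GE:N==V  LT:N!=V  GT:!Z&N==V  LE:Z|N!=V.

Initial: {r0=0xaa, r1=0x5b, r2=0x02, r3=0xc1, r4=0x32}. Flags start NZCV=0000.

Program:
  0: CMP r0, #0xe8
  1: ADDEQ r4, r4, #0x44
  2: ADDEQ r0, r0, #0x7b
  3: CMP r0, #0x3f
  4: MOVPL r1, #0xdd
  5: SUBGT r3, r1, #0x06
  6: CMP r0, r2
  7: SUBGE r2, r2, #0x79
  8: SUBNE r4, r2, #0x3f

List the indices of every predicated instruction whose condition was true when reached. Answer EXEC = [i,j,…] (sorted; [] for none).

[0] flags=1000 → (cmp)
[1] flags=1000 EQ?F → skip
[2] flags=1000 EQ?F → skip
[3] flags=0011 → (cmp)
[4] flags=0011 PL?T → r1=0xdd
[5] flags=0011 GT?F → skip
[6] flags=1010 → (cmp)
[7] flags=1010 GE?F → skip
[8] flags=1010 NE?T → r4=0xc3

EXEC = [4,8]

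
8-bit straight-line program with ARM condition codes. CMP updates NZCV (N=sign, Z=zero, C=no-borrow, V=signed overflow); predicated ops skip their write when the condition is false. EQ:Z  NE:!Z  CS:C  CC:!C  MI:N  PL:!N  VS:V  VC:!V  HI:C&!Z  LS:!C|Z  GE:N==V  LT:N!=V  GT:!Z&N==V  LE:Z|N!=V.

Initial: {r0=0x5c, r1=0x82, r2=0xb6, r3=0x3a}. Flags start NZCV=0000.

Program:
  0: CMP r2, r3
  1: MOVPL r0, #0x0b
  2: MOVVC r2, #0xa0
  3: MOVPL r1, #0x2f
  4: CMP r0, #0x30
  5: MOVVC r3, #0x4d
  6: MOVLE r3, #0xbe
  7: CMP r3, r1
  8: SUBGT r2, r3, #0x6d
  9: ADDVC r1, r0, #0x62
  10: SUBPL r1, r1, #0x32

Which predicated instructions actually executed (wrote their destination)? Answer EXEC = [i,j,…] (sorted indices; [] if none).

0: ✓ CMP  NZCV=0011
1: ✓ MOVPL  r0←0x0b
2: · MOVVC
3: ✓ MOVPL  r1←0x2f
4: ✓ CMP  NZCV=1000
5: ✓ MOVVC  r3←0x4d
6: ✓ MOVLE  r3←0xbe
7: ✓ CMP  NZCV=1010
8: · SUBGT
9: ✓ ADDVC  r1←0x6d
10: · SUBPL

EXEC = [1,3,5,6,9]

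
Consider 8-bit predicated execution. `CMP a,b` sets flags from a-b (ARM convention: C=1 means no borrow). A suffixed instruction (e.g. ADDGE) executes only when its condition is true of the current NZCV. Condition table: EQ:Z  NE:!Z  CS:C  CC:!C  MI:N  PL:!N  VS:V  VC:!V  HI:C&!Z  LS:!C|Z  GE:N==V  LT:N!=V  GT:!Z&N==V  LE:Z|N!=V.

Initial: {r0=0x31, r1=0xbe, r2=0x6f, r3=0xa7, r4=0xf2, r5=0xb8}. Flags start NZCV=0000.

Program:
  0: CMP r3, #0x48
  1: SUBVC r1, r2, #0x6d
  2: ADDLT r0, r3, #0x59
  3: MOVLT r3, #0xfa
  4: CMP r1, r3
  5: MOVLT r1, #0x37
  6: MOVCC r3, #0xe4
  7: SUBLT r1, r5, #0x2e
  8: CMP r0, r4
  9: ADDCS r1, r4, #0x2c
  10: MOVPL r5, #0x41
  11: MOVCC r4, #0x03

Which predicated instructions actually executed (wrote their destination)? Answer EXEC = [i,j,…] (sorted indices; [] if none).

EXEC = [2,3,5,6,7,10,11]

0: ✓ CMP  NZCV=0011
1: · SUBVC
2: ✓ ADDLT  r0←0x00
3: ✓ MOVLT  r3←0xfa
4: ✓ CMP  NZCV=1000
5: ✓ MOVLT  r1←0x37
6: ✓ MOVCC  r3←0xe4
7: ✓ SUBLT  r1←0x8a
8: ✓ CMP  NZCV=0000
9: · ADDCS
10: ✓ MOVPL  r5←0x41
11: ✓ MOVCC  r4←0x03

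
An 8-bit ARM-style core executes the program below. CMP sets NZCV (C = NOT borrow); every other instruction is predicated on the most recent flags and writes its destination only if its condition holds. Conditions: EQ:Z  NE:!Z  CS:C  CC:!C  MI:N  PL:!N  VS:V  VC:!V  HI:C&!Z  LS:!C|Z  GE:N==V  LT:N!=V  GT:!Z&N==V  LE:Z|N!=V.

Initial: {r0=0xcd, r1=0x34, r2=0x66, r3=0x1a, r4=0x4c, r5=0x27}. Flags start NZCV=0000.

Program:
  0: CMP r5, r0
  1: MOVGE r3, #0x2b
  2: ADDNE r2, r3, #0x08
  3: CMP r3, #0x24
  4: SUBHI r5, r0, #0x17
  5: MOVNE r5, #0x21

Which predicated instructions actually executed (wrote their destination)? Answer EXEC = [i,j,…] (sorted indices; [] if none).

[0] flags=0000 → (cmp)
[1] flags=0000 GE?T → r3=0x2b
[2] flags=0000 NE?T → r2=0x33
[3] flags=0010 → (cmp)
[4] flags=0010 HI?T → r5=0xb6
[5] flags=0010 NE?T → r5=0x21

EXEC = [1,2,4,5]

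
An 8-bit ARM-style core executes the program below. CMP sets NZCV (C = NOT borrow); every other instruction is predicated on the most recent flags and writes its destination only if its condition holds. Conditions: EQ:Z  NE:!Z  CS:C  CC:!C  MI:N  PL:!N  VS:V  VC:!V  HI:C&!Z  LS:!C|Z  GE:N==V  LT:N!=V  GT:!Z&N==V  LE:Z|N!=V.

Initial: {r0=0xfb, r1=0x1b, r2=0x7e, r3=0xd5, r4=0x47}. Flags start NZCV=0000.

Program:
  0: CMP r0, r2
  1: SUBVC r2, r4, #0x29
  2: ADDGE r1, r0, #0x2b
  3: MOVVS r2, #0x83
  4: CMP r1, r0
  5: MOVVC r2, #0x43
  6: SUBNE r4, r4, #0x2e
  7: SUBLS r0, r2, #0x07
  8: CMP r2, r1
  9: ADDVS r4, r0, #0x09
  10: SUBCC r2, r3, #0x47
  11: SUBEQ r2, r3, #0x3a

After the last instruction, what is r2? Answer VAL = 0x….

[0] flags=0011 → (cmp)
[1] flags=0011 VC?F → skip
[2] flags=0011 GE?F → skip
[3] flags=0011 VS?T → r2=0x83
[4] flags=0000 → (cmp)
[5] flags=0000 VC?T → r2=0x43
[6] flags=0000 NE?T → r4=0x19
[7] flags=0000 LS?T → r0=0x3c
[8] flags=0010 → (cmp)
[9] flags=0010 VS?F → skip
[10] flags=0010 CC?F → skip
[11] flags=0010 EQ?F → skip

VAL = 0x43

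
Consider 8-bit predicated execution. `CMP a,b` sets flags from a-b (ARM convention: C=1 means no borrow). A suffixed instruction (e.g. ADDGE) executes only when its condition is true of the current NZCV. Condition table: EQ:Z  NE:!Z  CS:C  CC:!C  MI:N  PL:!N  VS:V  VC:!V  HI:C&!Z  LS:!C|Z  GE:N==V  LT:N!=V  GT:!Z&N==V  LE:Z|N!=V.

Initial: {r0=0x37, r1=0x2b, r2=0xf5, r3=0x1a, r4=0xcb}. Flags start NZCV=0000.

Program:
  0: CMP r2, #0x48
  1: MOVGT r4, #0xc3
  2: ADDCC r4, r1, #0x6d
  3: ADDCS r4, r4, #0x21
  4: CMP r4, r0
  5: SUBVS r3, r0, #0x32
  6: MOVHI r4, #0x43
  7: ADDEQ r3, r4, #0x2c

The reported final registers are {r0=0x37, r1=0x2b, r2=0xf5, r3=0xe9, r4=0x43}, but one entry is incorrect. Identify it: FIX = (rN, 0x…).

0: ✓ CMP  NZCV=1010
1: · MOVGT
2: · ADDCC
3: ✓ ADDCS  r4←0xec
4: ✓ CMP  NZCV=1010
5: · SUBVS
6: ✓ MOVHI  r4←0x43
7: · ADDEQ

FIX = (r3, 0x1a)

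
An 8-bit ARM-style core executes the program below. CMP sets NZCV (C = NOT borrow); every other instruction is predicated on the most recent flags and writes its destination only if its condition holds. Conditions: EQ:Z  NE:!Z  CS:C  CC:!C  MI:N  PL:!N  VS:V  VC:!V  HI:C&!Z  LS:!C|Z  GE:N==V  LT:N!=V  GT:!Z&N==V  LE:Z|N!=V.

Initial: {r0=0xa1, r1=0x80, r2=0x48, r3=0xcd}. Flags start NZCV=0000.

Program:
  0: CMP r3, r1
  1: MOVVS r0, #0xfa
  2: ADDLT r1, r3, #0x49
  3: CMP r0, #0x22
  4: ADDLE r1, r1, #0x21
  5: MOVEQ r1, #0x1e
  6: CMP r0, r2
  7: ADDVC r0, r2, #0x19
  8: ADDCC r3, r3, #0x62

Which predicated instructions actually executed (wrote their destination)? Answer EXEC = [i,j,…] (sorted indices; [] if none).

0: ✓ CMP  NZCV=0010
1: · MOVVS
2: · ADDLT
3: ✓ CMP  NZCV=0011
4: ✓ ADDLE  r1←0xa1
5: · MOVEQ
6: ✓ CMP  NZCV=0011
7: · ADDVC
8: · ADDCC

EXEC = [4]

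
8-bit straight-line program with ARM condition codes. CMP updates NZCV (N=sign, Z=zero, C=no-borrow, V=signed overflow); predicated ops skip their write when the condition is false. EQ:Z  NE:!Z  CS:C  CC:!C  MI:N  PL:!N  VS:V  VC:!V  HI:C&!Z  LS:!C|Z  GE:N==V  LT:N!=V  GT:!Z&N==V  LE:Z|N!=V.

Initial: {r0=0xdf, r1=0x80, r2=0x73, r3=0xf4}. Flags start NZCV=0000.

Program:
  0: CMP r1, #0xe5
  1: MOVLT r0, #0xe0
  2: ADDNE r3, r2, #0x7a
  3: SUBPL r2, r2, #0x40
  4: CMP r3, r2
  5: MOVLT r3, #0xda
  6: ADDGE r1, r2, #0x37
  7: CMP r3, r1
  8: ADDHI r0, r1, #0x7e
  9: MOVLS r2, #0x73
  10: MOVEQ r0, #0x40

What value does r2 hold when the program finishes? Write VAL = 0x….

[0] flags=1000 → (cmp)
[1] flags=1000 LT?T → r0=0xe0
[2] flags=1000 NE?T → r3=0xed
[3] flags=1000 PL?F → skip
[4] flags=0011 → (cmp)
[5] flags=0011 LT?T → r3=0xda
[6] flags=0011 GE?F → skip
[7] flags=0010 → (cmp)
[8] flags=0010 HI?T → r0=0xfe
[9] flags=0010 LS?F → skip
[10] flags=0010 EQ?F → skip

VAL = 0x73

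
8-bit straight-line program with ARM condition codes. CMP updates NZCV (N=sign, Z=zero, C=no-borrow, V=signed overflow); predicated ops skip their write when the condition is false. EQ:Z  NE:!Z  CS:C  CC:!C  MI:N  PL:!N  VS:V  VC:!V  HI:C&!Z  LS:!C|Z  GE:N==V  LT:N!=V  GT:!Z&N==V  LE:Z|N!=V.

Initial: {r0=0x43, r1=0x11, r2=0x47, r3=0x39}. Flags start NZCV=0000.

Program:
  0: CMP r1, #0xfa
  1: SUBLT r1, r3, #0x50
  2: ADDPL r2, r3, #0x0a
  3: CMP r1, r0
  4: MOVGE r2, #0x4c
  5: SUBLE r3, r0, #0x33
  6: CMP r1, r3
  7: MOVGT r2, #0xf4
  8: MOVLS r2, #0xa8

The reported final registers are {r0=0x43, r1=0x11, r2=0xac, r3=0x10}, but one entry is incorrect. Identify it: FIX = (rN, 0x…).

FIX = (r2, 0xf4)

[0] flags=0000 → (cmp)
[1] flags=0000 LT?F → skip
[2] flags=0000 PL?T → r2=0x43
[3] flags=1000 → (cmp)
[4] flags=1000 GE?F → skip
[5] flags=1000 LE?T → r3=0x10
[6] flags=0010 → (cmp)
[7] flags=0010 GT?T → r2=0xf4
[8] flags=0010 LS?F → skip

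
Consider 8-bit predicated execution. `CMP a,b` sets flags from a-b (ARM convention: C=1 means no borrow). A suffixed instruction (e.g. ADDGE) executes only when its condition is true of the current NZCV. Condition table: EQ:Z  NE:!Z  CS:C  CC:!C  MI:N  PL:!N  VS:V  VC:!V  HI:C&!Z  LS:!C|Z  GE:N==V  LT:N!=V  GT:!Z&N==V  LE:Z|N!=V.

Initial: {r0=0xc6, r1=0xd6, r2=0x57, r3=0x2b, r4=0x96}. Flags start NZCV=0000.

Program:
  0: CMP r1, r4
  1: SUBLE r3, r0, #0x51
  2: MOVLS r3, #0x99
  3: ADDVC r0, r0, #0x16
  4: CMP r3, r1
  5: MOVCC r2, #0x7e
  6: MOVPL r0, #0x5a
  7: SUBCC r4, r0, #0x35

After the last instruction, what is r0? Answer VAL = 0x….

[0] flags=0010 → (cmp)
[1] flags=0010 LE?F → skip
[2] flags=0010 LS?F → skip
[3] flags=0010 VC?T → r0=0xdc
[4] flags=0000 → (cmp)
[5] flags=0000 CC?T → r2=0x7e
[6] flags=0000 PL?T → r0=0x5a
[7] flags=0000 CC?T → r4=0x25

VAL = 0x5a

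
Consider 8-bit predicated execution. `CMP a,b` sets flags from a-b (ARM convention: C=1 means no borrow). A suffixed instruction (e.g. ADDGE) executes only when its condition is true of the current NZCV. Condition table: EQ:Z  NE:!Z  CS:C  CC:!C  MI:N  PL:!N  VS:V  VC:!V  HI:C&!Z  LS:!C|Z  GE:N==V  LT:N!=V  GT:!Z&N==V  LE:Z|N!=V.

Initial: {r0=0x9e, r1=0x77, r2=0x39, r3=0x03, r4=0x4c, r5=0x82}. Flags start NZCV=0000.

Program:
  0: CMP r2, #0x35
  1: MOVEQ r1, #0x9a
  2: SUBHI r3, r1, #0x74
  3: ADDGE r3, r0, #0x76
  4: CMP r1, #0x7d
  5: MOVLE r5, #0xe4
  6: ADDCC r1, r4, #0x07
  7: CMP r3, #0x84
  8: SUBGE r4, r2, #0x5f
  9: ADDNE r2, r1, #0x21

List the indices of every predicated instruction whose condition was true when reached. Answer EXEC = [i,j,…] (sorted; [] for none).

[0] flags=0010 → (cmp)
[1] flags=0010 EQ?F → skip
[2] flags=0010 HI?T → r3=0x03
[3] flags=0010 GE?T → r3=0x14
[4] flags=1000 → (cmp)
[5] flags=1000 LE?T → r5=0xe4
[6] flags=1000 CC?T → r1=0x53
[7] flags=1001 → (cmp)
[8] flags=1001 GE?T → r4=0xda
[9] flags=1001 NE?T → r2=0x74

EXEC = [2,3,5,6,8,9]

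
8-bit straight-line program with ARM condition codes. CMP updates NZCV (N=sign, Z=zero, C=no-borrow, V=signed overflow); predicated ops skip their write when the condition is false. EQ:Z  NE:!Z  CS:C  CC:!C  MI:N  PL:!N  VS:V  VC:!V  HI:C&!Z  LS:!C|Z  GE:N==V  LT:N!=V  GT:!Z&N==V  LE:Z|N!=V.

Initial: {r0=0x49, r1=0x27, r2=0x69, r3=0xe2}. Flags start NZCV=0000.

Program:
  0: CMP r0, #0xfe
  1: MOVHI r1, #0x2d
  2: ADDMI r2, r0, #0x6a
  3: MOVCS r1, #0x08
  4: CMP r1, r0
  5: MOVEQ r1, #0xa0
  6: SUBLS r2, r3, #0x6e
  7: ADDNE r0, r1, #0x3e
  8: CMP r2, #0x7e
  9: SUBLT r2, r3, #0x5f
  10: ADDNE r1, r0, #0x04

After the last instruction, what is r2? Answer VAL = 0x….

VAL = 0x83

0: ✓ CMP  NZCV=0000
1: · MOVHI
2: · ADDMI
3: · MOVCS
4: ✓ CMP  NZCV=1000
5: · MOVEQ
6: ✓ SUBLS  r2←0x74
7: ✓ ADDNE  r0←0x65
8: ✓ CMP  NZCV=1000
9: ✓ SUBLT  r2←0x83
10: ✓ ADDNE  r1←0x69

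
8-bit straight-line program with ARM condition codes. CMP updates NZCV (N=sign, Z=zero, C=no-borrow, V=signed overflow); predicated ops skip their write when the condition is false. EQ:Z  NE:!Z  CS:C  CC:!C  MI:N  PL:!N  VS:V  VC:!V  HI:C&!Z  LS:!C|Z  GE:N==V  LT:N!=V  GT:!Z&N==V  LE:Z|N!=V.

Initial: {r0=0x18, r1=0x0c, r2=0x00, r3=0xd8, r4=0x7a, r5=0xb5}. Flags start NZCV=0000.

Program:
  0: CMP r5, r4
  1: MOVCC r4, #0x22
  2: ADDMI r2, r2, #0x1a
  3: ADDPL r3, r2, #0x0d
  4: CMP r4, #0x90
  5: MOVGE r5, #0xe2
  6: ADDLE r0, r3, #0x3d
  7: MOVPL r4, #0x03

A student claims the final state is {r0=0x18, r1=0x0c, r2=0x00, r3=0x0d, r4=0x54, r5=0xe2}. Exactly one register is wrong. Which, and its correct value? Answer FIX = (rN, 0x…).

FIX = (r4, 0x7a)

0: ✓ CMP  NZCV=0011
1: · MOVCC
2: · ADDMI
3: ✓ ADDPL  r3←0x0d
4: ✓ CMP  NZCV=1001
5: ✓ MOVGE  r5←0xe2
6: · ADDLE
7: · MOVPL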